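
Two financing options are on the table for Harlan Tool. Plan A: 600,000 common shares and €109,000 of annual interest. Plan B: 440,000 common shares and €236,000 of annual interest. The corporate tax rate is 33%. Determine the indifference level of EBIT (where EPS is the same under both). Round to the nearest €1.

At indifference, (EBIT − 109,000)(1 − t)/600,000 = (EBIT − 236,000)(1 − t)/440,000.
Cancelling (1 − t) and cross-multiplying: 440,000·(EBIT − 109,000) = 600,000·(EBIT − 236,000).
Solving, EBIT = (236,000·600,000 − 109,000·440,000) / (600,000 − 440,000) = 93,640,000,000 / 160,000 = 585,250.00.

€585,250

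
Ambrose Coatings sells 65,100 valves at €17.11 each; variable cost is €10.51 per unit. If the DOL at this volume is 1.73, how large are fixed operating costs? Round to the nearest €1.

€181,302

Contribution at this volume is 65,100 × €6.60 = €429,660.00.
Since DOL = CM ÷ EBIT, EBIT = €429,660.00 ÷ 1.73 = €248,358.38.
Fixed costs = CM − EBIT = €429,660.00 − €248,358.38 = €181,302.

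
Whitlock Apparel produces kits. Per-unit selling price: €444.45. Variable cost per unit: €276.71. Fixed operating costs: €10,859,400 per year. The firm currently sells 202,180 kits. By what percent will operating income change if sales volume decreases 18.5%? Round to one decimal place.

-27.2%

At 202,180 units, contribution = 202,180 × €167.74 = €33,913,673.20.
Subtracting fixed costs: EBIT = €33,913,673.20 − €10,859,400 = €23,054,273.20.
So DOL = total CM / EBIT = €33,913,673.20 / €23,054,273.20 = 1.4710.
Operating income changes by 1.4710 × -18.5% = -27.2%.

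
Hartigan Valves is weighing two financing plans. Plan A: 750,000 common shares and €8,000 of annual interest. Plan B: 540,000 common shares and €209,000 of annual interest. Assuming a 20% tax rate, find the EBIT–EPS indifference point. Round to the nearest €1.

At indifference, (EBIT − 8,000)(1 − t)/750,000 = (EBIT − 209,000)(1 − t)/540,000.
The (1 − t) factor cancels: (EBIT − 8,000) × 540,000 = (EBIT − 209,000) × 750,000.
Solving, EBIT = (209,000·750,000 − 8,000·540,000) / (750,000 − 540,000) = 152,430,000,000 / 210,000 = 725,857.14.

€725,857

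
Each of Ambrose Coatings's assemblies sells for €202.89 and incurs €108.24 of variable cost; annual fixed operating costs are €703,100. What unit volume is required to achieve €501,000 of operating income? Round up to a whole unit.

12,722 assemblies

Contribution margin per unit = €202.89 − €108.24 = €94.65.
Need Q such that Q × €94.65 − €703,100 = €501,000, i.e. Q = €1,204,100 / €94.65 = 12,721.61 → 12,722.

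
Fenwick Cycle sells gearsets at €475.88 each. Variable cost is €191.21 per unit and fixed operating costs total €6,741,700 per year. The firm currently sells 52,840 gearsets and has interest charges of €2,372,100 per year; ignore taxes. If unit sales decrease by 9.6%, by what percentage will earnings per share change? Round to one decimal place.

At 52,840 units, contribution = 52,840 × €284.67 = €15,041,962.80.
EBIT = €15,041,962.80 − €6,741,700 = €8,300,262.80.
Interest = €2,372,100.00, so EBIT − I = €5,928,162.80.
DCL = total CM / (EBIT − I) = €15,041,962.80 / €5,928,162.80 = 2.5374.
%ΔEPS = DCL × %ΔSales = 2.5374 × -9.6% = -24.4%.

-24.4%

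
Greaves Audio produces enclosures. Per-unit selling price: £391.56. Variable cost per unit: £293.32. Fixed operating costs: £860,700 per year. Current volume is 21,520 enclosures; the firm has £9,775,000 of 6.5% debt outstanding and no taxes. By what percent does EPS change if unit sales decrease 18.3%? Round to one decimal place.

Total contribution margin = 21,520 × £98.24 = £2,114,124.80.
Operating income = contribution − fixed costs = £2,114,124.80 − £860,700 = £1,253,424.80.
After interest of £635,375.00, pre-tax earnings = £618,049.80.
DCL = total CM / (EBIT − I) = £2,114,124.80 / £618,049.80 = 3.4206.
EPS therefore changes by 3.4206 × (-18.3%) = -62.6%.

-62.6%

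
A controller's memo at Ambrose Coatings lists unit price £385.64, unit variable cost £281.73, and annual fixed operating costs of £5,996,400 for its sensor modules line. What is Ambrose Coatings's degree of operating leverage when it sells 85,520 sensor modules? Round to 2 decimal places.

3.07

Contribution at this volume is 85,520 × £103.91 = £8,886,383.20.
EBIT = £8,886,383.20 − £5,996,400 = £2,889,983.20.
So DOL = total CM / EBIT = £8,886,383.20 / £2,889,983.20 = 3.0749.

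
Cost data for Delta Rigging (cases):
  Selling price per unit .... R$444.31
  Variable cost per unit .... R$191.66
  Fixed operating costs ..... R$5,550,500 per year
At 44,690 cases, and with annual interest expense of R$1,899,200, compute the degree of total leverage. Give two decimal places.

At 44,690 units, contribution = 44,690 × R$252.65 = R$11,290,928.50.
Operating income = contribution − fixed costs = R$11,290,928.50 − R$5,550,500 = R$5,740,428.50. Interest = R$1,899,200.00.
DOL = R$11,290,928.50 ÷ R$5,740,428.50 = 1.9669; DFL = R$5,740,428.50 ÷ R$3,841,228.50 = 1.4944.
Combined leverage = 1.9669 × 1.4944 = 2.9393.

2.94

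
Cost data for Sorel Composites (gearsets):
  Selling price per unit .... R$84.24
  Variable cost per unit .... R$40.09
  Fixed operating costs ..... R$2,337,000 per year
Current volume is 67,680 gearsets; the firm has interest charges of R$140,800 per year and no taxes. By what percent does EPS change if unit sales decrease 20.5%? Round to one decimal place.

-120.0%

At 67,680 units, contribution = 67,680 × R$44.15 = R$2,988,072.00.
Subtracting fixed costs: EBIT = R$2,988,072.00 − R$2,337,000 = R$651,072.00.
Interest = R$140,800.00, so EBIT − I = R$510,272.00.
Degree of combined leverage = contribution ÷ (EBIT − I) = R$2,988,072.00 ÷ R$510,272.00 = 5.8558.
%ΔEPS = DCL × %ΔSales = 5.8558 × -20.5% = -120.0%.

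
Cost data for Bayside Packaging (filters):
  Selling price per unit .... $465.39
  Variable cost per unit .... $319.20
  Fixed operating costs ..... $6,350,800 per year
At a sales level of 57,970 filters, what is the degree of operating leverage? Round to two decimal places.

At 57,970 units, contribution = 57,970 × $146.19 = $8,474,634.30.
Subtracting fixed costs: EBIT = $8,474,634.30 − $6,350,800 = $2,123,834.30.
So DOL = total CM / EBIT = $8,474,634.30 / $2,123,834.30 = 3.9903.

3.99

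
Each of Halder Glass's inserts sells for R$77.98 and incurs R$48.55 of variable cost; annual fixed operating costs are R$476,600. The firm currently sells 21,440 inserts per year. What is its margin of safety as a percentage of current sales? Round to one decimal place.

Contribution margin per unit = R$77.98 − R$48.55 = R$29.43. Break-even units = R$476,600 ÷ R$29.43 = 16,194.36; break-even revenue = 16,194.36 × R$77.98 = R$1,262,836.15.
Actual sales revenue = 21,440 × R$77.98 = R$1,671,891.20.
Margin of safety = (R$1,671,891.20 − R$1,262,836.15) ÷ R$1,671,891.20 = 24.5%.

24.5%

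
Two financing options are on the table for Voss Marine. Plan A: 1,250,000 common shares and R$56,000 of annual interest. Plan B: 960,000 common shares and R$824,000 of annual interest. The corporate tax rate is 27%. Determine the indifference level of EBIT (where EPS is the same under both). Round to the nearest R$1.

R$3,366,345

Set EPS_A = EPS_B: (EBIT − R$56,000)(1 − 0.27) ÷ 1,250,000 = (EBIT − R$824,000)(1 − 0.27) ÷ 960,000.
The (1 − t) factor cancels: (EBIT − 56,000) × 960,000 = (EBIT − 824,000) × 1,250,000.
Solving, EBIT = (824,000·1,250,000 − 56,000·960,000) / (1,250,000 − 960,000) = 976,240,000,000 / 290,000 = 3,366,344.83.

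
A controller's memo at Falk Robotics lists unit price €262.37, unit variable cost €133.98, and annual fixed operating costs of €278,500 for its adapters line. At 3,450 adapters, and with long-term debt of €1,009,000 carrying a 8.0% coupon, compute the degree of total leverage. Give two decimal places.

Total contribution margin = 3,450 × €128.39 = €442,945.50.
Operating income = contribution − fixed costs = €442,945.50 − €278,500 = €164,445.50. Interest = €80,720.00.
DOL = €442,945.50 ÷ €164,445.50 = 2.6936; DFL = €164,445.50 ÷ €83,725.50 = 1.9641.
Combined leverage = 2.6936 × 1.9641 = 5.2905.

5.29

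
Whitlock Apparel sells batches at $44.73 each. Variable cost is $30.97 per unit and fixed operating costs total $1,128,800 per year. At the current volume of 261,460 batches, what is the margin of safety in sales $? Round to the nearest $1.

Each unit contributes $44.73 − $30.97 = $13.76. Break-even units = $1,128,800 ÷ $13.76 = 82,034.88; break-even revenue = 82,034.88 × $44.73 = $3,669,420.35.
Current sales = 261,460 × $44.73 = $11,695,105.80.
Margin of safety = $11,695,105.80 − $3,669,420.35 = $8,025,685.

$8,025,685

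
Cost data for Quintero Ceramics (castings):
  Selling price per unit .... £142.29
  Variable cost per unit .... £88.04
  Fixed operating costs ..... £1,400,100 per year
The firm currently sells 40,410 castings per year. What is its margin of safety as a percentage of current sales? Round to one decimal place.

36.1%

Each unit contributes £142.29 − £88.04 = £54.25. Break-even units = £1,400,100 ÷ £54.25 = 25,808.29; break-even revenue = 25,808.29 × £142.29 = £3,672,262.29.
Current sales = 40,410 × £142.29 = £5,749,938.90.
Margin of safety = (£5,749,938.90 − £3,672,262.29) ÷ £5,749,938.90 = 36.1%.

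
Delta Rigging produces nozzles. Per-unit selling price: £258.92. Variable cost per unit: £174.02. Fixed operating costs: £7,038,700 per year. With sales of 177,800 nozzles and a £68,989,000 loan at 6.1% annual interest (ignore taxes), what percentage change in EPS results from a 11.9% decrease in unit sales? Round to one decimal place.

-46.7%

At 177,800 units, contribution = 177,800 × £84.90 = £15,095,220.00.
Operating income = contribution − fixed costs = £15,095,220.00 − £7,038,700 = £8,056,520.00.
Interest = £4,208,329.00, so EBIT − I = £3,848,191.00.
Degree of combined leverage = contribution ÷ (EBIT − I) = £15,095,220.00 ÷ £3,848,191.00 = 3.9227.
%ΔEPS = DCL × %ΔSales = 3.9227 × -11.9% = -46.7%.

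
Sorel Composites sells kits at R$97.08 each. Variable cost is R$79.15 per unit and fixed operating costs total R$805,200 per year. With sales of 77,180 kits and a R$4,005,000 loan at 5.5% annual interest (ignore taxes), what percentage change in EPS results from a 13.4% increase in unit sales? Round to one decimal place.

Total contribution margin = 77,180 × R$17.93 = R$1,383,837.40.
Operating income = contribution − fixed costs = R$1,383,837.40 − R$805,200 = R$578,637.40.
Interest = R$220,275.00, so EBIT − I = R$358,362.40.
DCL = total CM / (EBIT − I) = R$1,383,837.40 / R$358,362.40 = 3.8616.
%ΔEPS = DCL × %ΔSales = 3.8616 × +13.4% = +51.7%.

+51.7%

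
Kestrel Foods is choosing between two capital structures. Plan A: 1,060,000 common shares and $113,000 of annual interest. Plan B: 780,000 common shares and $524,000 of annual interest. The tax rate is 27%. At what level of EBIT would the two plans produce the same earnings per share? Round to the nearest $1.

At indifference, (EBIT − 113,000)(1 − t)/1,060,000 = (EBIT − 524,000)(1 − t)/780,000.
The (1 − t) factor cancels: (EBIT − 113,000) × 780,000 = (EBIT − 524,000) × 1,060,000.
EBIT × (1,060,000 − 780,000) = 524,000 × 1,060,000 − 113,000 × 780,000 = 467,300,000,000, so EBIT = 467,300,000,000 ÷ 280,000 = 1,668,928.57.

$1,668,929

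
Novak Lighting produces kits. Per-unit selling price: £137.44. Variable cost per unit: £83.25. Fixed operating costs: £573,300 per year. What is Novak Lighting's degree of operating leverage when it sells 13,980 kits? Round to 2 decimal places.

Total contribution margin = 13,980 × £54.19 = £757,576.20.
Operating income = contribution − fixed costs = £757,576.20 − £573,300 = £184,276.20.
DOL = contribution ÷ EBIT = £757,576.20 ÷ £184,276.20 = 4.1111.

4.11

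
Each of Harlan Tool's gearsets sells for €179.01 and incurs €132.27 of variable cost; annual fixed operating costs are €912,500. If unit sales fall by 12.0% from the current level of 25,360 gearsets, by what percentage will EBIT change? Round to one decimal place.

At 25,360 units, contribution = 25,360 × €46.74 = €1,185,326.40.
Subtracting fixed costs: EBIT = €1,185,326.40 − €912,500 = €272,826.40.
So DOL = total CM / EBIT = €1,185,326.40 / €272,826.40 = 4.3446.
%ΔEBIT = DOL × %ΔSales = 4.3446 × -12.0% = -52.1%.

-52.1%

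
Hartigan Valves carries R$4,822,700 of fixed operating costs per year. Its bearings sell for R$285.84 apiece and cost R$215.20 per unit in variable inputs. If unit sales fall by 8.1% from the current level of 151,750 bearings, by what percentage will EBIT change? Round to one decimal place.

-14.7%

At 151,750 units, contribution = 151,750 × R$70.64 = R$10,719,620.00.
Operating income = contribution − fixed costs = R$10,719,620.00 − R$4,822,700 = R$5,896,920.00.
So DOL = total CM / EBIT = R$10,719,620.00 / R$5,896,920.00 = 1.8178.
Operating income changes by 1.8178 × -8.1% = -14.7%.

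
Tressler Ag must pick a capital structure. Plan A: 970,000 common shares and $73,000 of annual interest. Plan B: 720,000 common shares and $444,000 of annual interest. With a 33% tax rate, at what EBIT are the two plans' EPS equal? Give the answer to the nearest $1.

At indifference, (EBIT − 73,000)(1 − t)/970,000 = (EBIT − 444,000)(1 − t)/720,000.
The (1 − t) factor cancels: (EBIT − 73,000) × 720,000 = (EBIT − 444,000) × 970,000.
EBIT × (970,000 − 720,000) = 444,000 × 970,000 − 73,000 × 720,000 = 378,120,000,000, so EBIT = 378,120,000,000 ÷ 250,000 = 1,512,480.00.

$1,512,480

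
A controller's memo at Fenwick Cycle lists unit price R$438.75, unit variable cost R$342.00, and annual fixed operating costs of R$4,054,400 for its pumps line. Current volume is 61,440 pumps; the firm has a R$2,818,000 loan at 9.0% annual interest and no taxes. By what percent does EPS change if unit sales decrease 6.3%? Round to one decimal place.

-22.9%

Total contribution margin = 61,440 × R$96.75 = R$5,944,320.00.
Operating income = contribution − fixed costs = R$5,944,320.00 − R$4,054,400 = R$1,889,920.00.
After interest of R$253,620.00, pre-tax earnings = R$1,636,300.00.
Degree of combined leverage = contribution ÷ (EBIT − I) = R$5,944,320.00 ÷ R$1,636,300.00 = 3.6328.
EPS therefore changes by 3.6328 × (-6.3%) = -22.9%.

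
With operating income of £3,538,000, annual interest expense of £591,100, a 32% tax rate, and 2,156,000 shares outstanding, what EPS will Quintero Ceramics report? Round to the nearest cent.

Pre-tax income = £3,538,000 − £591,100.00 = £2,946,900.00.
Net income = £2,946,900.00 × (1 − 0.32) = £2,003,892.00.
Per share: £2,003,892.00 / 2,156,000 shares = £0.93.

£0.93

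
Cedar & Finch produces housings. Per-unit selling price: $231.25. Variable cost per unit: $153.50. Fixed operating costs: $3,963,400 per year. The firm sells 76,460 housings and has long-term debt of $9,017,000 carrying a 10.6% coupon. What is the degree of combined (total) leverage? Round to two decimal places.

5.80

Contribution at this volume is 76,460 × $77.75 = $5,944,765.00.
EBIT = $5,944,765.00 − $3,963,400 = $1,981,365.00. Interest = $955,802.00, so EBIT − I = $1,025,563.00.
DCL = contribution ÷ (EBIT − I) = $5,944,765.00 ÷ $1,025,563.00 = 5.7966.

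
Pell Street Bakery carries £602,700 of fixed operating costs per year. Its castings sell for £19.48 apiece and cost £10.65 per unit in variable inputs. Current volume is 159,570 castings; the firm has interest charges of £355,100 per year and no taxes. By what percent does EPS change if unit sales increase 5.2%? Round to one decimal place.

+16.2%

Total contribution margin = 159,570 × £8.83 = £1,409,003.10.
Operating income = contribution − fixed costs = £1,409,003.10 − £602,700 = £806,303.10.
Interest = £355,100.00, so EBIT − I = £451,203.10.
Degree of combined leverage = contribution ÷ (EBIT − I) = £1,409,003.10 ÷ £451,203.10 = 3.1228.
EPS therefore changes by 3.1228 × (+5.2%) = +16.2%.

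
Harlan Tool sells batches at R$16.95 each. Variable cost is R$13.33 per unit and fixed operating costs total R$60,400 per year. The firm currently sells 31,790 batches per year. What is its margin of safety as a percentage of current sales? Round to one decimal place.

Unit CM = price − variable cost = R$16.95 − R$13.33 = R$3.62. Break-even units = R$60,400 ÷ R$3.62 = 16,685.08; break-even revenue = 16,685.08 × R$16.95 = R$282,812.15.
Actual sales revenue = 31,790 × R$16.95 = R$538,840.50.
Margin of safety = (R$538,840.50 − R$282,812.15) ÷ R$538,840.50 = 47.5%.

47.5%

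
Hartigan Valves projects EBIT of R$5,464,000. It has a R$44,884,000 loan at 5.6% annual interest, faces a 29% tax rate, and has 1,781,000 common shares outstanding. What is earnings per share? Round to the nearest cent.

Interest = R$2,513,504.00, so EBT = R$5,464,000 − R$2,513,504.00 = R$2,950,496.00.
Net income = R$2,950,496.00 × (1 − 0.29) = R$2,094,852.16.
Per share: R$2,094,852.16 / 1,781,000 shares = R$1.18.

R$1.18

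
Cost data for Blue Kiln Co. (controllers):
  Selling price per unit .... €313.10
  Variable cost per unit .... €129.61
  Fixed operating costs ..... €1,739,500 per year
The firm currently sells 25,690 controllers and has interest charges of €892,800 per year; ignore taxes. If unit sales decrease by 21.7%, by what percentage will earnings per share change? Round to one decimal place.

-49.1%

Contribution at this volume is 25,690 × €183.49 = €4,713,858.10.
Operating income = contribution − fixed costs = €4,713,858.10 − €1,739,500 = €2,974,358.10.
Interest = €892,800.00, so EBIT − I = €2,081,558.10.
DCL = total CM / (EBIT − I) = €4,713,858.10 / €2,081,558.10 = 2.2646.
EPS therefore changes by 2.2646 × (-21.7%) = -49.1%.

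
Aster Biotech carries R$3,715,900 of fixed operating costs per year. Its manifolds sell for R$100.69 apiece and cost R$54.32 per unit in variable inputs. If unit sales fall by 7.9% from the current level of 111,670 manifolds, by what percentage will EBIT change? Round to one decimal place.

At 111,670 units, contribution = 111,670 × R$46.37 = R$5,178,137.90.
EBIT = R$5,178,137.90 − R$3,715,900 = R$1,462,237.90.
Degree of operating leverage = R$5,178,137.90 / R$1,462,237.90 = 3.5412.
%ΔEBIT = DOL × %ΔSales = 3.5412 × -7.9% = -28.0%.

-28.0%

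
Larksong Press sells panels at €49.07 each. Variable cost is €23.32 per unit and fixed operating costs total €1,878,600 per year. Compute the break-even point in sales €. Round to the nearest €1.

Contribution margin per unit = €49.07 − €23.32 = €25.75, a CM ratio of €25.75 ÷ €49.07 = 0.5248.
Break-even revenue = fixed costs × price ÷ CM = €1,878,600 × €49.07 ÷ €25.75 = €3,579,919.

€3,579,919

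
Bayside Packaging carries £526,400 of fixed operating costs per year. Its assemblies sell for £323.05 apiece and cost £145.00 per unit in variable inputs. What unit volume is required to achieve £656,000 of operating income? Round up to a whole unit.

Contribution margin per unit = £323.05 − £145.00 = £178.05.
Need Q such that Q × £178.05 − £526,400 = £656,000, i.e. Q = £1,182,400 / £178.05 = 6,640.83 → 6,641.

6,641 assemblies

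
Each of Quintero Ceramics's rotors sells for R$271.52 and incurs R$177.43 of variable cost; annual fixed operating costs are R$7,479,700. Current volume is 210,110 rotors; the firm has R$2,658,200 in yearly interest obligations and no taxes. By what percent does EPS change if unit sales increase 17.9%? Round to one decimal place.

+36.7%

Total contribution margin = 210,110 × R$94.09 = R$19,769,249.90.
Subtracting fixed costs: EBIT = R$19,769,249.90 − R$7,479,700 = R$12,289,549.90.
Interest = R$2,658,200.00, so EBIT − I = R$9,631,349.90.
Degree of combined leverage = contribution ÷ (EBIT − I) = R$19,769,249.90 ÷ R$9,631,349.90 = 2.0526.
%ΔEPS = DCL × %ΔSales = 2.0526 × +17.9% = +36.7%.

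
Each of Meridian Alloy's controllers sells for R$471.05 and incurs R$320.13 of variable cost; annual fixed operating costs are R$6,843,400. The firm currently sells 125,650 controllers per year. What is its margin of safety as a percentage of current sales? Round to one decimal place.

Contribution margin per unit = R$471.05 − R$320.13 = R$150.92. Break-even units = R$6,843,400 ÷ R$150.92 = 45,344.55; break-even revenue = 45,344.55 × R$471.05 = R$21,359,551.88.
Current sales = 125,650 × R$471.05 = R$59,187,432.50.
Margin of safety = (R$59,187,432.50 − R$21,359,551.88) ÷ R$59,187,432.50 = 63.9%.

63.9%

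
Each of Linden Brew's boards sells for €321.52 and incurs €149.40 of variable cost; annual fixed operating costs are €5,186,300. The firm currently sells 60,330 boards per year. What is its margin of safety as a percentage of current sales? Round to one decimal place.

Contribution margin per unit = €321.52 − €149.40 = €172.12. Break-even units = €5,186,300 ÷ €172.12 = 30,131.88; break-even revenue = 30,131.88 × €321.52 = €9,688,003.58.
Current sales = 60,330 × €321.52 = €19,397,301.60.
Margin of safety = (€19,397,301.60 − €9,688,003.58) ÷ €19,397,301.60 = 50.1%.

50.1%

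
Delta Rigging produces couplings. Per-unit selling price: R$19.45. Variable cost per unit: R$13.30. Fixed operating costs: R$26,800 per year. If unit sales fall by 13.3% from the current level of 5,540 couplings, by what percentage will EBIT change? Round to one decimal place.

At 5,540 units, contribution = 5,540 × R$6.15 = R$34,071.00.
EBIT = R$34,071.00 − R$26,800 = R$7,271.00.
Degree of operating leverage = R$34,071.00 / R$7,271.00 = 4.6859.
Operating income changes by 4.6859 × -13.3% = -62.3%.

-62.3%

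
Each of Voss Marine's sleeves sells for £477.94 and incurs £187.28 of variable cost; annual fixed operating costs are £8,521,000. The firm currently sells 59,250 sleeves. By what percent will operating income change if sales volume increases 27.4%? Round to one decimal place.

At 59,250 units, contribution = 59,250 × £290.66 = £17,221,605.00.
Subtracting fixed costs: EBIT = £17,221,605.00 − £8,521,000 = £8,700,605.00.
DOL = contribution ÷ EBIT = £17,221,605.00 ÷ £8,700,605.00 = 1.9794.
%ΔEBIT = DOL × %ΔSales = 1.9794 × +27.4% = +54.2%.

+54.2%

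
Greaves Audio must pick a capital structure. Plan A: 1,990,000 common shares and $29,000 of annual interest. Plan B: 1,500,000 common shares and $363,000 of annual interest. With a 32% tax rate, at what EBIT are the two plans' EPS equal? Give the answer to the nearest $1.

$1,385,449

At indifference, (EBIT − 29,000)(1 − t)/1,990,000 = (EBIT − 363,000)(1 − t)/1,500,000.
The (1 − t) factor cancels: (EBIT − 29,000) × 1,500,000 = (EBIT − 363,000) × 1,990,000.
Solving, EBIT = (363,000·1,990,000 − 29,000·1,500,000) / (1,990,000 − 1,500,000) = 678,870,000,000 / 490,000 = 1,385,448.98.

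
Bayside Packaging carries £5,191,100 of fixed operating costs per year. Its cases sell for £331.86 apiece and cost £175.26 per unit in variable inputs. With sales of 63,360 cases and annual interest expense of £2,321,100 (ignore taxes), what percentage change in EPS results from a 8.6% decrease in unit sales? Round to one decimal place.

Total contribution margin = 63,360 × £156.60 = £9,922,176.00.
Operating income = contribution − fixed costs = £9,922,176.00 − £5,191,100 = £4,731,076.00.
After interest of £2,321,100.00, pre-tax earnings = £2,409,976.00.
Degree of combined leverage = contribution ÷ (EBIT − I) = £9,922,176.00 ÷ £2,409,976.00 = 4.1171.
EPS therefore changes by 4.1171 × (-8.6%) = -35.4%.

-35.4%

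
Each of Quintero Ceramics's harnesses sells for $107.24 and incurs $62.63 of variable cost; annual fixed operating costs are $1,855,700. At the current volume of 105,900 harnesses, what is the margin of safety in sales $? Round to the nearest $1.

$6,895,715

Unit CM = price − variable cost = $107.24 − $62.63 = $44.61. Break-even units = $1,855,700 ÷ $44.61 = 41,598.30; break-even revenue = 41,598.30 × $107.24 = $4,461,001.30.
Current sales = 105,900 × $107.24 = $11,356,716.00.
Margin of safety = $11,356,716.00 − $4,461,001.30 = $6,895,715.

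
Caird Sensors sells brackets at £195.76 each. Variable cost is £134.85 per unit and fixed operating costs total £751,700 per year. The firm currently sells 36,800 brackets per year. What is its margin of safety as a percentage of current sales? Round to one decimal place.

66.5%

Contribution margin per unit = £195.76 − £134.85 = £60.91. Break-even units = £751,700 ÷ £60.91 = 12,341.16; break-even revenue = 12,341.16 × £195.76 = £2,415,905.30.
Current sales = 36,800 × £195.76 = £7,203,968.00.
Margin of safety = (£7,203,968.00 − £2,415,905.30) ÷ £7,203,968.00 = 66.5%.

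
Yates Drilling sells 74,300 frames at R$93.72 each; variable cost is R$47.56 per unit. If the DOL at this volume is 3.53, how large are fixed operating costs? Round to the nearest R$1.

At 74,300 units, contribution = 74,300 × R$46.16 = R$3,429,688.00.
Since DOL = CM ÷ EBIT, EBIT = R$3,429,688.00 ÷ 3.53 = R$971,583.00.
Fixed costs = CM − EBIT = R$3,429,688.00 − R$971,583.00 = R$2,458,105.

R$2,458,105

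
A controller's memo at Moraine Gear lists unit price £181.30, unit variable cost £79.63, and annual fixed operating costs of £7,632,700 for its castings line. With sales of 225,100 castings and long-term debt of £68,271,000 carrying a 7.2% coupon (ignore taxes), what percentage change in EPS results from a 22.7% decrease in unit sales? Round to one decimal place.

-50.3%

At 225,100 units, contribution = 225,100 × £101.67 = £22,885,917.00.
Subtracting fixed costs: EBIT = £22,885,917.00 − £7,632,700 = £15,253,217.00.
Interest = £4,915,512.00, so EBIT − I = £10,337,705.00.
Degree of combined leverage = contribution ÷ (EBIT − I) = £22,885,917.00 ÷ £10,337,705.00 = 2.2138.
%ΔEPS = DCL × %ΔSales = 2.2138 × -22.7% = -50.3%.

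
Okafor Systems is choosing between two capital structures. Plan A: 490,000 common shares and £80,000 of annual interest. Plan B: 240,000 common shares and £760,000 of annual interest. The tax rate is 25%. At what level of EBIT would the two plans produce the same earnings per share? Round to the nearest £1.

£1,412,800

At indifference, (EBIT − 80,000)(1 − t)/490,000 = (EBIT − 760,000)(1 − t)/240,000.
The (1 − t) factor cancels: (EBIT − 80,000) × 240,000 = (EBIT − 760,000) × 490,000.
Solving, EBIT = (760,000·490,000 − 80,000·240,000) / (490,000 − 240,000) = 353,200,000,000 / 250,000 = 1,412,800.00.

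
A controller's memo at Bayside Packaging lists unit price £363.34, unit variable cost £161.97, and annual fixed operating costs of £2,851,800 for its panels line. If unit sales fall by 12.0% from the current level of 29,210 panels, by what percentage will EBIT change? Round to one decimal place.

-23.3%

Total contribution margin = 29,210 × £201.37 = £5,882,017.70.
EBIT = £5,882,017.70 − £2,851,800 = £3,030,217.70.
Degree of operating leverage = £5,882,017.70 / £3,030,217.70 = 1.9411.
So EBIT moves 1.9411 × (-12.0%) = -23.3%.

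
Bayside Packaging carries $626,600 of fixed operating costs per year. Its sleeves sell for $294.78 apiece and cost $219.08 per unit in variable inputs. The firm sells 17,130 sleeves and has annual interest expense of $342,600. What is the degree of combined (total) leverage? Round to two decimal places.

3.96

Total contribution margin = 17,130 × $75.70 = $1,296,741.00.
EBIT = $1,296,741.00 − $626,600 = $670,141.00. Interest = $342,600.00, so EBIT − I = $327,541.00.
DCL = contribution ÷ (EBIT − I) = $1,296,741.00 ÷ $327,541.00 = 3.9590.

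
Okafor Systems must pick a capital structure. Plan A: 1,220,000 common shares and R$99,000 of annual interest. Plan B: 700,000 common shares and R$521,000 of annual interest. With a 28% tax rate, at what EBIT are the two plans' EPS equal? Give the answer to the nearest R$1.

R$1,089,077

At indifference, (EBIT − 99,000)(1 − t)/1,220,000 = (EBIT − 521,000)(1 − t)/700,000.
The (1 − t) factor cancels: (EBIT − 99,000) × 700,000 = (EBIT − 521,000) × 1,220,000.
EBIT × (1,220,000 − 700,000) = 521,000 × 1,220,000 − 99,000 × 700,000 = 566,320,000,000, so EBIT = 566,320,000,000 ÷ 520,000 = 1,089,076.92.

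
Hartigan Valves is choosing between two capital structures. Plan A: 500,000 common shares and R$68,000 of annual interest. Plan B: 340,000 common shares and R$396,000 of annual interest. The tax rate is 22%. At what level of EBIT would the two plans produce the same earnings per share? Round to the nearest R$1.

At indifference, (EBIT − 68,000)(1 − t)/500,000 = (EBIT − 396,000)(1 − t)/340,000.
The (1 − t) factor cancels: (EBIT − 68,000) × 340,000 = (EBIT − 396,000) × 500,000.
Solving, EBIT = (396,000·500,000 − 68,000·340,000) / (500,000 − 340,000) = 174,880,000,000 / 160,000 = 1,093,000.00.

R$1,093,000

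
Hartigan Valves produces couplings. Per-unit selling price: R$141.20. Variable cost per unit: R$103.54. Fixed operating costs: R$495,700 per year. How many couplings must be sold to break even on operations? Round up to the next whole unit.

13,163 couplings

Unit CM = price − variable cost = R$141.20 − R$103.54 = R$37.66.
Break-even Q = R$495,700 / R$37.66 = 13,162.51 → 13,163 couplings.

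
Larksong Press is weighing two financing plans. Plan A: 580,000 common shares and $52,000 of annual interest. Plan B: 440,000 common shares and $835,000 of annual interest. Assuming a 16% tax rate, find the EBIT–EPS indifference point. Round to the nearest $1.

Set EPS_A = EPS_B: (EBIT − $52,000)(1 − 0.16) ÷ 580,000 = (EBIT − $835,000)(1 − 0.16) ÷ 440,000.
The (1 − t) factor cancels: (EBIT − 52,000) × 440,000 = (EBIT − 835,000) × 580,000.
Solving, EBIT = (835,000·580,000 − 52,000·440,000) / (580,000 − 440,000) = 461,420,000,000 / 140,000 = 3,295,857.14.

$3,295,857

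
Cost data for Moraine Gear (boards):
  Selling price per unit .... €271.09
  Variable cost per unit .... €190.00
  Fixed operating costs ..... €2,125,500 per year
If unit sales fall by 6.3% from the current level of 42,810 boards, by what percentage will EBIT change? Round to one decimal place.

Contribution at this volume is 42,810 × €81.09 = €3,471,462.90.
Operating income = contribution − fixed costs = €3,471,462.90 − €2,125,500 = €1,345,962.90.
DOL = contribution ÷ EBIT = €3,471,462.90 ÷ €1,345,962.90 = 2.5792.
%ΔEBIT = DOL × %ΔSales = 2.5792 × -6.3% = -16.2%.

-16.2%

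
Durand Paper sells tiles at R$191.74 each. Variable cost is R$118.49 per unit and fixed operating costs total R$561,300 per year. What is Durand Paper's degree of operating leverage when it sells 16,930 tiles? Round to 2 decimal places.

Contribution at this volume is 16,930 × R$73.25 = R$1,240,122.50.
Operating income = contribution − fixed costs = R$1,240,122.50 − R$561,300 = R$678,822.50.
So DOL = total CM / EBIT = R$1,240,122.50 / R$678,822.50 = 1.8269.

1.83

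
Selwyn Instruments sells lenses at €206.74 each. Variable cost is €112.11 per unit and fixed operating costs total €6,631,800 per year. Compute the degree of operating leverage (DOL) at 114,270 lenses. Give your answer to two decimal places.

2.59

At 114,270 units, contribution = 114,270 × €94.63 = €10,813,370.10.
Operating income = contribution − fixed costs = €10,813,370.10 − €6,631,800 = €4,181,570.10.
Degree of operating leverage = €10,813,370.10 / €4,181,570.10 = 2.5860.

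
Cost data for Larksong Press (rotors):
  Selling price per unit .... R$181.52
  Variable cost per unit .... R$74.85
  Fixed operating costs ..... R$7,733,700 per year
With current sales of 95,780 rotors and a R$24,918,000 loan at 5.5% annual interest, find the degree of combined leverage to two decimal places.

Total contribution margin = 95,780 × R$106.67 = R$10,216,852.60.
Operating income = contribution − fixed costs = R$10,216,852.60 − R$7,733,700 = R$2,483,152.60. Interest = R$1,370,490.00.
DOL = R$10,216,852.60 ÷ R$2,483,152.60 = 4.1145; DFL = R$2,483,152.60 ÷ R$1,112,662.60 = 2.2317.
DCL = DOL × DFL = 4.1145 × 2.2317 = 9.1823.

9.18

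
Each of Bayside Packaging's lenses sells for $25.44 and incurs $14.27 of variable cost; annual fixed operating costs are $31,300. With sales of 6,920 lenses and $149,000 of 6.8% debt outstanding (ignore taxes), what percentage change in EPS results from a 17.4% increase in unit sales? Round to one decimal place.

Total contribution margin = 6,920 × $11.17 = $77,296.40.
Operating income = contribution − fixed costs = $77,296.40 − $31,300 = $45,996.40.
Interest = $10,132.00, so EBIT − I = $35,864.40.
Degree of combined leverage = contribution ÷ (EBIT − I) = $77,296.40 ÷ $35,864.40 = 2.1552.
EPS therefore changes by 2.1552 × (+17.4%) = +37.5%.

+37.5%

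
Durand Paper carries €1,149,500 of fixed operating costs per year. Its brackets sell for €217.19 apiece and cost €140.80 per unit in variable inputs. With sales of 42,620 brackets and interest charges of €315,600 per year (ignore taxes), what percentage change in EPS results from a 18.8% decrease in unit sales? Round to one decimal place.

-34.2%

Total contribution margin = 42,620 × €76.39 = €3,255,741.80.
EBIT = €3,255,741.80 − €1,149,500 = €2,106,241.80.
After interest of €315,600.00, pre-tax earnings = €1,790,641.80.
Degree of combined leverage = contribution ÷ (EBIT − I) = €3,255,741.80 ÷ €1,790,641.80 = 1.8182.
%ΔEPS = DCL × %ΔSales = 1.8182 × -18.8% = -34.2%.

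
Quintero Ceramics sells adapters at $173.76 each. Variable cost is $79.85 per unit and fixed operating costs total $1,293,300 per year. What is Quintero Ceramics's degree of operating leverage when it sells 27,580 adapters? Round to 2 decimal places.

2.00

At 27,580 units, contribution = 27,580 × $93.91 = $2,590,037.80.
Operating income = contribution − fixed costs = $2,590,037.80 − $1,293,300 = $1,296,737.80.
So DOL = total CM / EBIT = $2,590,037.80 / $1,296,737.80 = 1.9973.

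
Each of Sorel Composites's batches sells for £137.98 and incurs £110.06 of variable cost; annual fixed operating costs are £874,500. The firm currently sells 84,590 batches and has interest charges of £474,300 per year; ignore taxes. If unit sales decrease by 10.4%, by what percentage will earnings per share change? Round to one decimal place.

-24.2%

Contribution at this volume is 84,590 × £27.92 = £2,361,752.80.
Subtracting fixed costs: EBIT = £2,361,752.80 − £874,500 = £1,487,252.80.
Interest = £474,300.00, so EBIT − I = £1,012,952.80.
DCL = total CM / (EBIT − I) = £2,361,752.80 / £1,012,952.80 = 2.3316.
EPS therefore changes by 2.3316 × (-10.4%) = -24.2%.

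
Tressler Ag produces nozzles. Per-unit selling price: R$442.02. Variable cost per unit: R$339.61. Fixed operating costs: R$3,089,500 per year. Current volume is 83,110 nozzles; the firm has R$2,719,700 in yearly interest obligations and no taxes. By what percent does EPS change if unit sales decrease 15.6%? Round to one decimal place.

Contribution at this volume is 83,110 × R$102.41 = R$8,511,295.10.
EBIT = R$8,511,295.10 − R$3,089,500 = R$5,421,795.10.
Interest = R$2,719,700.00, so EBIT − I = R$2,702,095.10.
Degree of combined leverage = contribution ÷ (EBIT − I) = R$8,511,295.10 ÷ R$2,702,095.10 = 3.1499.
%ΔEPS = DCL × %ΔSales = 3.1499 × -15.6% = -49.1%.

-49.1%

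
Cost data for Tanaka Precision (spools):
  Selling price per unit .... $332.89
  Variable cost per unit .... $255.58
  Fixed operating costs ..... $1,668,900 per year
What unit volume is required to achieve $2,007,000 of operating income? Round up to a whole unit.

47,548 spools

Contribution margin per unit = $332.89 − $255.58 = $77.31.
Units = (FC + target) / CM = ($1,668,900 + $2,007,000) / $77.31 = 47,547.54, so 47,548 spools.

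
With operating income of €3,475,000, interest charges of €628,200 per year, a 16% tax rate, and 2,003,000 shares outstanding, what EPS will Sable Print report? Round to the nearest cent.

€1.19

Interest = €628,200.00, so EBT = €3,475,000 − €628,200.00 = €2,846,800.00.
Net income = €2,846,800.00 × (1 − 0.16) = €2,391,312.00.
EPS = €2,391,312.00 ÷ 2,003,000 = €1.19.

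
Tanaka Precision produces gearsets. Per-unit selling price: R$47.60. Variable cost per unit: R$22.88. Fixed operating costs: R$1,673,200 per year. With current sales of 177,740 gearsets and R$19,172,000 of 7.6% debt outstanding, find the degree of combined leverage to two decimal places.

3.48

Contribution at this volume is 177,740 × R$24.72 = R$4,393,732.80.
Subtracting fixed costs: EBIT = R$4,393,732.80 − R$1,673,200 = R$2,720,532.80. Interest = R$1,457,072.00, so EBIT − I = R$1,263,460.80.
Degree of total leverage = total CM / (EBIT − interest) = R$4,393,732.80 / R$1,263,460.80 = 3.4775.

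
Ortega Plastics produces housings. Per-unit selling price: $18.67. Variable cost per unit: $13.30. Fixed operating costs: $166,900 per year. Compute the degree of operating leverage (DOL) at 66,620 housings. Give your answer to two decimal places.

1.87

At 66,620 units, contribution = 66,620 × $5.37 = $357,749.40.
Operating income = contribution − fixed costs = $357,749.40 − $166,900 = $190,849.40.
DOL = contribution ÷ EBIT = $357,749.40 ÷ $190,849.40 = 1.8745.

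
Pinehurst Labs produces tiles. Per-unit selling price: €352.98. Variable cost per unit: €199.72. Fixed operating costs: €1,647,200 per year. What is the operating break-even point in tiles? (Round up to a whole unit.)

10,748 tiles

Unit CM = price − variable cost = €352.98 − €199.72 = €153.26.
Units to break even: €1,647,200 ÷ €153.26 = 10,747.75, rounded up to 10,748.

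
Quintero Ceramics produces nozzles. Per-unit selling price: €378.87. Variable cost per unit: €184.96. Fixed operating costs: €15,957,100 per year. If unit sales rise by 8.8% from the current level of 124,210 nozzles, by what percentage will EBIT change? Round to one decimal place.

Contribution at this volume is 124,210 × €193.91 = €24,085,561.10.
EBIT = €24,085,561.10 − €15,957,100 = €8,128,461.10.
So DOL = total CM / EBIT = €24,085,561.10 / €8,128,461.10 = 2.9631.
%ΔEBIT = DOL × %ΔSales = 2.9631 × +8.8% = +26.1%.

+26.1%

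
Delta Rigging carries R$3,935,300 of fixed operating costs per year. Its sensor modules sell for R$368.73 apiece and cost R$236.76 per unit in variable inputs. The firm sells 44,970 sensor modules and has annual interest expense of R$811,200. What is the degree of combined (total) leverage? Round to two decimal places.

4.99

At 44,970 units, contribution = 44,970 × R$131.97 = R$5,934,690.90.
Subtracting fixed costs: EBIT = R$5,934,690.90 − R$3,935,300 = R$1,999,390.90. Interest = R$811,200.00.
DOL = R$5,934,690.90 ÷ R$1,999,390.90 = 2.9682; DFL = R$1,999,390.90 ÷ R$1,188,190.90 = 1.6827.
DCL = DOL × DFL = 2.9682 × 1.6827 = 4.9946.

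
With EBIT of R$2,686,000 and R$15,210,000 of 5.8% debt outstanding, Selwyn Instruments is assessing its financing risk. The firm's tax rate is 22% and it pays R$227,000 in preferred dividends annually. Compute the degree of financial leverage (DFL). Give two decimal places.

Interest = R$882,180.00.
Preferred dividends grossed up pre-tax: R$227,000 / (1 − 0.22) = R$291,025.64.
DFL = EBIT ÷ [EBIT − I − D_p/(1−t)] = R$2,686,000 ÷ [R$2,686,000 − R$882,180.00 − R$291,025.64] = R$2,686,000 ÷ R$1,512,794.36 = 1.7755.

1.78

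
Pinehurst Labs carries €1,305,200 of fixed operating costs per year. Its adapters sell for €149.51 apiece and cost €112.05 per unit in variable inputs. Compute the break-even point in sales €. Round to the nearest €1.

€5,209,302

CM per unit = €149.51 − €112.05 = €37.46; CM ratio = €37.46 / €149.51 = 0.2506.
Break-even sales = FC ÷ CM ratio = €1,305,200 × €149.51 / €37.46 = €5,209,302.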